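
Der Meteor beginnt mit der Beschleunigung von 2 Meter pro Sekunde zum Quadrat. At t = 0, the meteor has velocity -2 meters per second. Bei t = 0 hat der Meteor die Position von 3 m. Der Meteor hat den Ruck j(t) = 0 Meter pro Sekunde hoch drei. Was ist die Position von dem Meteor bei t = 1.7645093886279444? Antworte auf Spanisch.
Partiendo de la sacudida j(t) = 0, tomamos 3 integrales. La antiderivada de la sacudida es la aceleración. Usando a(0) = 2, obtenemos a(t) = 2. Tomando ∫a(t)dt y aplicando v(0) = -2, encontramos v(t) = 2·t - 2. Tomando ∫v(t)dt y aplicando x(0) = 3, encontramos x(t) = t^2 - 2·t + 3. Usando x(t) = t^2 - 2·t + 3 y sustituyendo t = 1.7645093886279444, encontramos x = 2.58447460530027.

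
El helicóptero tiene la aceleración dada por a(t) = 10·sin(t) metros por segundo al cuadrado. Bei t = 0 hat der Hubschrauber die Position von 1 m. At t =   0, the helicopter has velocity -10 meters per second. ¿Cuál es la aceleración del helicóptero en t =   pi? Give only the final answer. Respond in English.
The answer is 0.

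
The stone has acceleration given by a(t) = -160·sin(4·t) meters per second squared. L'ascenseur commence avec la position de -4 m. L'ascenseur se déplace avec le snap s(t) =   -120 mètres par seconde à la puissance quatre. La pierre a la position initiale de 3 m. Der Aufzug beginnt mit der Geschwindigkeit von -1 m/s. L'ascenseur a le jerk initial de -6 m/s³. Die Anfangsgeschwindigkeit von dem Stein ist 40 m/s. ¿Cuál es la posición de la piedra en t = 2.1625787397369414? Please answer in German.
Ausgehend von der Beschleunigung a(t) = -160·sin(4·t), nehmen wir 2 Integrale. Die Stammfunktion von der Beschleunigung ist die Geschwindigkeit. Mit v(0) = 40 erhalten wir v(t) = 40·cos(4·t). Mit ∫v(t)dt und Anwendung von x(0) = 3, finden wir x(t) = 10·sin(4·t) + 3. Mit x(t) = 10·sin(4·t) + 3 und Einsetzen von t = 2.1625787397369414, finden wir x = 9.99332331683628.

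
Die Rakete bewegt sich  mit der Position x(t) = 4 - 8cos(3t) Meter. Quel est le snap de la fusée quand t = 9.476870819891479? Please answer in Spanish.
Debemos derivar nuestra ecuación de la posición x(t) = 4 - 8·cos(3·t) 4 veces. Tomando d/dt de x(t), encontramos v(t) = 24·sin(3·t). La derivada de la velocidad da la aceleración: a(t) = 72·cos(3·t). La derivada de la aceleración da la sacudida: j(t) = -216·sin(3·t). La derivada de la sacudida da el snap: s(t) = -648·cos(3·t). Tenemos el snap s(t) = -648·cos(3·t). Sustituyendo t = 9.476870819891479: s(9.476870819891479) = 640.103041952509.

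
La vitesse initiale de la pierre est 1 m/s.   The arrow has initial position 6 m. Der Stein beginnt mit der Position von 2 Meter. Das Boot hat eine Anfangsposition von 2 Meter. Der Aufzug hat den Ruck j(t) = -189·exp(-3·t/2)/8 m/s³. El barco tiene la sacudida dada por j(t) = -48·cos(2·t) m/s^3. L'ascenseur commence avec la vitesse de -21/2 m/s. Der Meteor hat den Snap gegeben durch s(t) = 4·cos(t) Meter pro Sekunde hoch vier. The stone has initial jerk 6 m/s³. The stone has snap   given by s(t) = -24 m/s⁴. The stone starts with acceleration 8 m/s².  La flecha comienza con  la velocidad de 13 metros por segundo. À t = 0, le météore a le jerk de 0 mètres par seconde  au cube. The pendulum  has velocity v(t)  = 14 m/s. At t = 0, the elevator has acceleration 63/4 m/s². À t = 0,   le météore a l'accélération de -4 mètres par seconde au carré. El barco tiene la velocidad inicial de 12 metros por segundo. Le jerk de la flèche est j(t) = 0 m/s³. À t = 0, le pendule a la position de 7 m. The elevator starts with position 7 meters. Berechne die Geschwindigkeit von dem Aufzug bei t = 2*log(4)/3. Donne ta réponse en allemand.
Ausgehend von dem Ruck j(t) = -189·exp(-3·t/2)/8, nehmen wir 2 Integrale. Das Integral von dem Ruck ist die Beschleunigung. Mit a(0) = 63/4 erhalten wir a(t) = 63·exp(-3·t/2)/4. Mit ∫a(t)dt und Anwendung von v(0) = -21/2, finden wir v(t) = -21·exp(-3·t/2)/2. Mit v(t) = -21·exp(-3·t/2)/2 und Einsetzen von t = 2*log(4)/3, finden wir v = -21/8.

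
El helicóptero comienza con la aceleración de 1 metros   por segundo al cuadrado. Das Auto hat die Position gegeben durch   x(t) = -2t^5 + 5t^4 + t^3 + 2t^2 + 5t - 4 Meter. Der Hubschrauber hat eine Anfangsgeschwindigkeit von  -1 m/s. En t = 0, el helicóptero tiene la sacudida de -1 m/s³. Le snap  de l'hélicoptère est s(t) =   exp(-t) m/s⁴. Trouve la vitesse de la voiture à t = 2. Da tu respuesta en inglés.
We must differentiate our position equation x(t) = -2·t^5 + 5·t^4 + t^3 + 2·t^2 + 5·t - 4 1 time. The derivative of position gives velocity: v(t) = -10·t^4 + 20·t^3 + 3·t^2 + 4·t + 5. We have velocity v(t) = -10·t^4 + 20·t^3 + 3·t^2 + 4·t + 5. Substituting t = 2: v(2) = 25.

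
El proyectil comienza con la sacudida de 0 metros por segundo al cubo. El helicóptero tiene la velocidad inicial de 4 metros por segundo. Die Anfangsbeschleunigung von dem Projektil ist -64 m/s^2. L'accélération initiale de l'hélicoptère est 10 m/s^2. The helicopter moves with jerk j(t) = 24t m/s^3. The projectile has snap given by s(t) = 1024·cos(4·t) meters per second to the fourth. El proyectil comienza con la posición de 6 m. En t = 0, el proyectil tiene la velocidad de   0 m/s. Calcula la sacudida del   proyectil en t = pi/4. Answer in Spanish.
Para resolver esto, necesitamos tomar 1 integral de nuestra ecuación del snap s(t) = 1024·cos(4·t). La integral del snap es la sacudida. Usando j(0) = 0, obtenemos j(t) = 256·sin(4·t). De la ecuación de la sacudida j(t) = 256·sin(4·t), sustituimos t = pi/4 para obtener j = 0.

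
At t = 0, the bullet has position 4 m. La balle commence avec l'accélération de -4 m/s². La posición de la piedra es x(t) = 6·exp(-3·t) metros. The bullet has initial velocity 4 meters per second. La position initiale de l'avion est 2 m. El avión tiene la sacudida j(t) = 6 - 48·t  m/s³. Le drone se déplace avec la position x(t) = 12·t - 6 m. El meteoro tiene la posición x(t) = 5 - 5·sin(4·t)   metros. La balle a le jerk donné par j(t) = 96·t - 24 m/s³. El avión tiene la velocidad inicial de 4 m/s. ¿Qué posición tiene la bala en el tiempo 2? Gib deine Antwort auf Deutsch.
Um dies zu lösen, müssen wir 3 Integrale unserer Gleichung für den Ruck j(t) = 96·t - 24 finden. Durch Integration von dem Ruck und Verwendung der Anfangsbedingung a(0) = -4, erhalten wir a(t) = 48·t^2 - 24·t - 4. Mit ∫a(t)dt und Anwendung von v(0) = 4, finden wir v(t) = 16·t^3 - 12·t^2 - 4·t + 4. Durch Integration von der Geschwindigkeit und Verwendung der Anfangsbedingung x(0) = 4, erhalten wir x(t) = 4·t^4 - 4·t^3 - 2·t^2 + 4·t + 4. Wir haben die Position x(t) = 4·t^4 - 4·t^3 - 2·t^2 + 4·t + 4. Durch Einsetzen von t = 2: x(2) = 36.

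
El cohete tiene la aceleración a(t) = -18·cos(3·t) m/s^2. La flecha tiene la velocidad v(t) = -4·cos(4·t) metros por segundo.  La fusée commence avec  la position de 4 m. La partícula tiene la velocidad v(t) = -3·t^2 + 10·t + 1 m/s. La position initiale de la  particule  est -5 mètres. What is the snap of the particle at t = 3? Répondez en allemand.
Um dies zu lösen, müssen wir 3 Ableitungen unserer Gleichung für die Geschwindigkeit v(t) = -3·t^2 + 10·t + 1 nehmen. Mit d/dt von v(t) finden wir a(t) = 10 - 6·t. Die Ableitung von der Beschleunigung ergibt den Ruck: j(t) = -6. Die Ableitung von dem Ruck ergibt den Snap: s(t) = 0. Aus der Gleichung für den Snap s(t) = 0, setzen wir t = 3 ein und erhalten s = 0.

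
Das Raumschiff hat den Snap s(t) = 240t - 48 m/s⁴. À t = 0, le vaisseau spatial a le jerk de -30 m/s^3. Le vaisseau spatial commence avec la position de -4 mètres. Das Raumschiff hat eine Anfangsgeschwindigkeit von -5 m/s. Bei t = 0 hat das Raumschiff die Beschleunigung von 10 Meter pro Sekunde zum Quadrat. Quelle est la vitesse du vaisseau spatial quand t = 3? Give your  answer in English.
To find the answer, we compute 3 antiderivatives of s(t) = 240·t - 48. The antiderivative of snap is jerk. Using j(0) = -30, we get j(t) = 120·t^2 - 48·t - 30. Taking ∫j(t)dt and applying a(0) = 10, we find a(t) = 40·t^3 - 24·t^2 - 30·t + 10. Finding the integral of a(t) and using v(0) = -5: v(t) = 10·t^4 - 8·t^3 - 15·t^2 + 10·t - 5. From the given velocity equation v(t) = 10·t^4 - 8·t^3 - 15·t^2 + 10·t - 5, we substitute t = 3 to get v = 484.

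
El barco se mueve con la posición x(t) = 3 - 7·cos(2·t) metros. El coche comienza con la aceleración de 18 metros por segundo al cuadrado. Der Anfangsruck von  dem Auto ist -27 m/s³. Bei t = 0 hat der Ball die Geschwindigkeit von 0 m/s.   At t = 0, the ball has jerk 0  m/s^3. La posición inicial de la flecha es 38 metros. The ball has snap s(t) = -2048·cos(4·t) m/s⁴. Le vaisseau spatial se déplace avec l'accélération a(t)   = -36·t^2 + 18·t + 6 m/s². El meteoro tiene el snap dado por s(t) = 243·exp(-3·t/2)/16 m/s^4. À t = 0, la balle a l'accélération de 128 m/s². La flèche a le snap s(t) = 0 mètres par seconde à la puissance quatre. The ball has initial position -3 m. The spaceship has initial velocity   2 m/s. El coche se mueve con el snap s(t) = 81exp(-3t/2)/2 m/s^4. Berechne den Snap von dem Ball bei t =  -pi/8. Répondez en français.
En utilisant s(t) = -2048·cos(4·t) et en substituant t = -pi/8, nous trouvons s = 0.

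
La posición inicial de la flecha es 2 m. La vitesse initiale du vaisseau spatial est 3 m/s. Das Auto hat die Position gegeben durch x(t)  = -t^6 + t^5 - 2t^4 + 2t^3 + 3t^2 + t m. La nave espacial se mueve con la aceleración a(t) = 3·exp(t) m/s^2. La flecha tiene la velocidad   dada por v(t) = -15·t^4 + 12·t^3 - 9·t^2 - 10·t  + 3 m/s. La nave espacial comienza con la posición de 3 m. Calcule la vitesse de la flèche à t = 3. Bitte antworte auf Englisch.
We have velocity v(t) = -15·t^4 + 12·t^3 - 9·t^2 - 10·t + 3. Substituting t = 3: v(3) = -999.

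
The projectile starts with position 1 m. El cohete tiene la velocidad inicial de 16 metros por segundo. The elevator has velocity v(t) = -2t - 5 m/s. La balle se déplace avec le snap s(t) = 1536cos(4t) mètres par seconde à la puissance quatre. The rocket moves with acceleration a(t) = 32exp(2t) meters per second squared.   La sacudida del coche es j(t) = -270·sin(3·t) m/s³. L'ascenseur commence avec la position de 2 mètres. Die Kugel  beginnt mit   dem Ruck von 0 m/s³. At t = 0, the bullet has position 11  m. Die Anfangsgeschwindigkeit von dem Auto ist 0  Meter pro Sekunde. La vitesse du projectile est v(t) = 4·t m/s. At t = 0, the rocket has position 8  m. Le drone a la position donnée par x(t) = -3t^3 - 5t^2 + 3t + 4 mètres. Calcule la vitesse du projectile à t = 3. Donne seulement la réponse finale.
v(3) = 12.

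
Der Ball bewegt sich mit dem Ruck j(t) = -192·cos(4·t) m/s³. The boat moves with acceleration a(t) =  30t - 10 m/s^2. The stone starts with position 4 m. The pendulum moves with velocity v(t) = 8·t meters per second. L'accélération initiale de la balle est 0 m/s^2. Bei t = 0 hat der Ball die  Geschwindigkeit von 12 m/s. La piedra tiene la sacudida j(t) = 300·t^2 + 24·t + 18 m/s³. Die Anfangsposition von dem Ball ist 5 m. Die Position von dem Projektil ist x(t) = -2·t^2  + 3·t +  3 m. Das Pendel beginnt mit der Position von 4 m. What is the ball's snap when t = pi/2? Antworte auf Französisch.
Nous devons dériver notre équation du jerk j(t) = -192·cos(4·t) 1 fois. La dérivée du jerk donne le snap: s(t) = 768·sin(4·t). En utilisant s(t) = 768·sin(4·t) et en substituant t = pi/2, nous trouvons s = 0.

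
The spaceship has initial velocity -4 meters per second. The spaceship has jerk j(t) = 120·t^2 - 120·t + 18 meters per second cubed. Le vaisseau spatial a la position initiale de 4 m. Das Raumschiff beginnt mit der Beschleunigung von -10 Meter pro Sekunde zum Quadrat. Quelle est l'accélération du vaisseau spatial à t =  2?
Nous devons trouver l'intégrale de notre équation du jerk j(t) = 120·t^2 - 120·t + 18 1 fois. La primitive du jerk, avec a(0) = -10, donne l'accélération: a(t) = 40·t^3 - 60·t^2 + 18·t - 10. De l'équation de l'accélération a(t) = 40·t^3 - 60·t^2 + 18·t - 10, nous substituons t = 2 pour obtenir a = 106.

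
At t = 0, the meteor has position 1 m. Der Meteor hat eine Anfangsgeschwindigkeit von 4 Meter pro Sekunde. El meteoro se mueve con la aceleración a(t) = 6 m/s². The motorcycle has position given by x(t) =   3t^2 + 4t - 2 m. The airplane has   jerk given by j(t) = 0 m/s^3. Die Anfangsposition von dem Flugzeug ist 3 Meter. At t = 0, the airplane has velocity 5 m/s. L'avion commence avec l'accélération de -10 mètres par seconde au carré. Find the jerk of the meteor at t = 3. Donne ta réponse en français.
Nous devons dériver notre équation de l'accélération a(t) = 6 1 fois. En prenant d/dt de a(t), nous trouvons j(t) = 0. De l'équation du jerk j(t) = 0, nous substituons t = 3 pour obtenir j = 0.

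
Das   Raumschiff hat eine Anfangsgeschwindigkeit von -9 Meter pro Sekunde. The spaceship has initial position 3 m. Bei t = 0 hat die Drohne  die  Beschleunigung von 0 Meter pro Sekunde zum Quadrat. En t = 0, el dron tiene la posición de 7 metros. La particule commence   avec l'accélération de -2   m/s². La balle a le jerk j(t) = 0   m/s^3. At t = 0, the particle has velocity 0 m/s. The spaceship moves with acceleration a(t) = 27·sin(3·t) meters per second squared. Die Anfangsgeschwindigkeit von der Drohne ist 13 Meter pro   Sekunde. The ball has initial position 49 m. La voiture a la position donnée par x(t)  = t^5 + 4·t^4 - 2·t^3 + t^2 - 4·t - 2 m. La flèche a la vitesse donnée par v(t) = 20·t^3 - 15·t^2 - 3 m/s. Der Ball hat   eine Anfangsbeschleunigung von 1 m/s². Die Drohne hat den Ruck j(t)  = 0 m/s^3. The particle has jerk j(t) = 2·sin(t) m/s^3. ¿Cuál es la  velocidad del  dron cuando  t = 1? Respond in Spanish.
Debemos encontrar la integral de nuestra ecuación de la sacudida j(t) = 0 2 veces. La integral de la sacudida, con a(0) = 0, da la aceleración: a(t) = 0. Integrando la aceleración y usando la condición inicial v(0) = 13, obtenemos v(t) = 13. Usando v(t) = 13 y sustituyendo t = 1, encontramos v = 13.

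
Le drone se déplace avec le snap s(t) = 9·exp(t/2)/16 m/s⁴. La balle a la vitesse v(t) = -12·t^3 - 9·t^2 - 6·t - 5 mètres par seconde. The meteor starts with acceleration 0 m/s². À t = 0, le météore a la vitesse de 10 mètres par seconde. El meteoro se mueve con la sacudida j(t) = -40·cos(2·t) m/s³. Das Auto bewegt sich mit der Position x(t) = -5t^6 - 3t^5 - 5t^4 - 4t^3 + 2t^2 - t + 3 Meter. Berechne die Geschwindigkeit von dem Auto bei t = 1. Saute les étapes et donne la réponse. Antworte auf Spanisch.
La velocidad en t = 1 es v = -74.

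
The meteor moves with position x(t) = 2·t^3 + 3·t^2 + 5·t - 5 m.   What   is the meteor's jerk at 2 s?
To solve this, we need to take 3 derivatives of our position equation x(t) = 2·t^3 + 3·t^2 + 5·t - 5. The derivative of position gives velocity: v(t) = 6·t^2 + 6·t + 5. Differentiating velocity, we get acceleration: a(t) = 12·t + 6. Taking d/dt of a(t), we find j(t) = 12. Using j(t) = 12 and substituting t = 2, we find j = 12.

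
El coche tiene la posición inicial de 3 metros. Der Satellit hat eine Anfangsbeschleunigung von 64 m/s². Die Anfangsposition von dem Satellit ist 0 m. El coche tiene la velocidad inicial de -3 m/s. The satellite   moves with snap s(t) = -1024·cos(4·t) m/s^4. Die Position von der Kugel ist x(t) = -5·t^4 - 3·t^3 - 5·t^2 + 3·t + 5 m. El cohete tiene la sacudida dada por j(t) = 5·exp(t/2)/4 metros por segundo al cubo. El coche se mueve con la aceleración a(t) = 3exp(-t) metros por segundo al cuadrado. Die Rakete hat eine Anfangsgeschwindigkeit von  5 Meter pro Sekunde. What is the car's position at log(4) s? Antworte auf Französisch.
Nous devons intégrer notre équation de l'accélération a(t) = 3·exp(-t) 2 fois. En prenant ∫a(t)dt et en appliquant v(0) = -3, nous trouvons v(t) = -3·exp(-t). La primitive de la vitesse, avec x(0) = 3, donne la position: x(t) = 3·exp(-t). De l'équation de la position x(t) = 3·exp(-t), nous substituons t = log(4) pour obtenir x = 3/4.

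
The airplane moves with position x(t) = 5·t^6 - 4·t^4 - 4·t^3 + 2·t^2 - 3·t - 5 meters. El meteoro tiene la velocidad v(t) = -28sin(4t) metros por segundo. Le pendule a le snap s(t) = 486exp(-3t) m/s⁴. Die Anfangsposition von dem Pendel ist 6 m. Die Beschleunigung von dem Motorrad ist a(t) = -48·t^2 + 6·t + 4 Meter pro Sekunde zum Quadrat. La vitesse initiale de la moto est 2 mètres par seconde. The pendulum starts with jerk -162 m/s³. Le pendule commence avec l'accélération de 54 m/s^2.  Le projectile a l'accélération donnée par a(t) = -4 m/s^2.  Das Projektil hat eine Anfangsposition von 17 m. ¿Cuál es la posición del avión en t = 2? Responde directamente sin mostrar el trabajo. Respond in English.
The position at t = 2 is x = 221.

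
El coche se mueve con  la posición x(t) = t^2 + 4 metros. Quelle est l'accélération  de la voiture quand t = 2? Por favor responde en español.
Para resolver esto, necesitamos tomar 2 derivadas de nuestra ecuación de la posición x(t) = t^2 + 4. Derivando la posición, obtenemos la velocidad: v(t) = 2·t. La derivada de la velocidad da la aceleración: a(t) = 2. Usando a(t) = 2 y sustituyendo t = 2, encontramos a = 2.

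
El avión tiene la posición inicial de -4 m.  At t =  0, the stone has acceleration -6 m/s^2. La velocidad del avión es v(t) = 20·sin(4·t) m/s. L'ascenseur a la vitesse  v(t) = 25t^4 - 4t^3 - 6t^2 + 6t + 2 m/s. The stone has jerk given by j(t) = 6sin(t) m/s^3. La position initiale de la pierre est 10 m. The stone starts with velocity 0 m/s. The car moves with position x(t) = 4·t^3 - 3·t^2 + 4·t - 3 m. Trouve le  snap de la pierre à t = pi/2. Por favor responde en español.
Partiendo de la sacudida j(t) = 6·sin(t), tomamos 1 derivada. Tomando d/dt de j(t), encontramos s(t) = 6·cos(t). Tenemos el snap s(t) = 6·cos(t). Sustituyendo t = pi/2: s(pi/2) = 0.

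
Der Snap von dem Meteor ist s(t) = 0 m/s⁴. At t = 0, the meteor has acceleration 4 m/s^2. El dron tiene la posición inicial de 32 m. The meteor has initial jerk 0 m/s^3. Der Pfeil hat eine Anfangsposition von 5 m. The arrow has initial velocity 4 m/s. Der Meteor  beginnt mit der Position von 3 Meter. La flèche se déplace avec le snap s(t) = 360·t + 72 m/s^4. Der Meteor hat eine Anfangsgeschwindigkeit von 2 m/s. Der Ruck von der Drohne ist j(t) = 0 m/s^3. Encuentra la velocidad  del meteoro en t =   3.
Partiendo del snap s(t) = 0, tomamos 3 integrales. La integral del snap es la sacudida. Usando j(0) = 0, obtenemos j(t) = 0. Integrando la sacudida y usando la condición inicial a(0) = 4, obtenemos a(t) = 4. La antiderivada de la aceleración es la velocidad. Usando v(0) = 2, obtenemos v(t) = 4·t + 2. Usando v(t) = 4·t + 2 y sustituyendo t = 3, encontramos v = 14.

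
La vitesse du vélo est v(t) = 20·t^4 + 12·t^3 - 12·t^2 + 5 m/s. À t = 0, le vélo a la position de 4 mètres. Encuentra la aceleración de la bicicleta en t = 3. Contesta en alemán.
Um dies zu lösen, müssen wir 1 Ableitung unserer Gleichung für die Geschwindigkeit v(t) = 20·t^4 + 12·t^3 - 12·t^2 + 5 nehmen. Die Ableitung von der Geschwindigkeit ergibt die Beschleunigung: a(t) = 80·t^3 + 36·t^2 - 24·t. Mit a(t) = 80·t^3 + 36·t^2 - 24·t und Einsetzen von t = 3, finden wir a = 2412.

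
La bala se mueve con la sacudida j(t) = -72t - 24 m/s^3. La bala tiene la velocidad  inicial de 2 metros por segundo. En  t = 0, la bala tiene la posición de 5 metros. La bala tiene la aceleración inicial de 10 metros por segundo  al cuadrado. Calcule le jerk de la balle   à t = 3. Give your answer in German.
Mit j(t) = -72·t - 24 und Einsetzen von t = 3, finden wir j = -240.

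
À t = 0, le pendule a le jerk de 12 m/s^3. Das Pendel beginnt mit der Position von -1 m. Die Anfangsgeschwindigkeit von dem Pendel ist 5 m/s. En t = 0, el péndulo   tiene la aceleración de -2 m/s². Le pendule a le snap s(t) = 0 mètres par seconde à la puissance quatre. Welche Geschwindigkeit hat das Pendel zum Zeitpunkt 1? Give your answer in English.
We must find the antiderivative of our snap equation s(t) = 0 3 times. The antiderivative of snap, with j(0) = 12, gives jerk: j(t) = 12. Taking ∫j(t)dt and applying a(0) = -2, we find a(t) = 12·t - 2. The integral of acceleration, with v(0) = 5, gives velocity: v(t) = 6·t^2 - 2·t + 5. We have velocity v(t) = 6·t^2 - 2·t + 5. Substituting t = 1: v(1) = 9.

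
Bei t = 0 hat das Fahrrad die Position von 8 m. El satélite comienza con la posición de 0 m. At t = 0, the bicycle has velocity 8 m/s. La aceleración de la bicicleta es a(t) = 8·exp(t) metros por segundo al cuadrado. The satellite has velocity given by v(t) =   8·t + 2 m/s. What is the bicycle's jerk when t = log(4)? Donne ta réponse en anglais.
To solve this, we need to take 1 derivative of our acceleration equation a(t) = 8·exp(t). Taking d/dt of a(t), we find j(t) = 8·exp(t). From the given jerk equation j(t) = 8·exp(t), we substitute t = log(4) to get j = 32.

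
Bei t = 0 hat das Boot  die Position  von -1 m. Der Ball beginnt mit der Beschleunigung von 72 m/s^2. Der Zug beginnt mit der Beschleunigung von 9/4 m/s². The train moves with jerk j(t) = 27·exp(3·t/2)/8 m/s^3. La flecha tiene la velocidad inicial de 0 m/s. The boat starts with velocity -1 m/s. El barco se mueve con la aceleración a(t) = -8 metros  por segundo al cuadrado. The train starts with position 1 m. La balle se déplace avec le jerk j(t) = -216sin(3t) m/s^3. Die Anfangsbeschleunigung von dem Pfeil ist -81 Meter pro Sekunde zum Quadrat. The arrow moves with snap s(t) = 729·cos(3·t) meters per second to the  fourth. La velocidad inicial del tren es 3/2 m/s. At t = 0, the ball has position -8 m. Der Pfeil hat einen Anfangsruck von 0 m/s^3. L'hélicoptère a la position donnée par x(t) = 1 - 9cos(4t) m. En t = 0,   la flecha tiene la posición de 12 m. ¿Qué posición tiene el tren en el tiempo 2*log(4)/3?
Partiendo de la sacudida j(t) = 27·exp(3·t/2)/8, tomamos 3 antiderivadas. La antiderivada de la sacudida es la aceleración. Usando a(0) = 9/4, obtenemos a(t) = 9·exp(3·t/2)/4. La integral de la aceleración es la velocidad. Usando v(0) = 3/2, obtenemos v(t) = 3·exp(3·t/2)/2. Tomando ∫v(t)dt y aplicando x(0) = 1, encontramos x(t) = exp(3·t/2). Tenemos la posición x(t) = exp(3·t/2). Sustituyendo t = 2*log(4)/3: x(2*log(4)/3) = 4.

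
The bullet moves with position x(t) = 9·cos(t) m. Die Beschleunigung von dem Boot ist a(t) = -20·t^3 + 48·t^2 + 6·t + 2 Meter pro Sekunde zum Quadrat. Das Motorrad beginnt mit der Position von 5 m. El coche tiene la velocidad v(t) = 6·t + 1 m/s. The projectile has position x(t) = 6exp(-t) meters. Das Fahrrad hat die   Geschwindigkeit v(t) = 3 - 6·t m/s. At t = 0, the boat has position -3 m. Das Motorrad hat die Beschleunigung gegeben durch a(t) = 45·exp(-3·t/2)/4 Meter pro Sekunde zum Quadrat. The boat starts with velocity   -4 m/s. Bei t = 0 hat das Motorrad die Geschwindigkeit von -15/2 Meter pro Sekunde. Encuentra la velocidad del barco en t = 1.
Para resolver esto, necesitamos tomar 1 antiderivada de nuestra ecuación de la aceleración a(t) = -20·t^3 + 48·t^2 + 6·t + 2. Tomando ∫a(t)dt y aplicando v(0) = -4, encontramos v(t) = -5·t^4 + 16·t^3 + 3·t^2 + 2·t - 4. Usando v(t) = -5·t^4 + 16·t^3 + 3·t^2 + 2·t - 4 y sustituyendo t = 1, encontramos v = 12.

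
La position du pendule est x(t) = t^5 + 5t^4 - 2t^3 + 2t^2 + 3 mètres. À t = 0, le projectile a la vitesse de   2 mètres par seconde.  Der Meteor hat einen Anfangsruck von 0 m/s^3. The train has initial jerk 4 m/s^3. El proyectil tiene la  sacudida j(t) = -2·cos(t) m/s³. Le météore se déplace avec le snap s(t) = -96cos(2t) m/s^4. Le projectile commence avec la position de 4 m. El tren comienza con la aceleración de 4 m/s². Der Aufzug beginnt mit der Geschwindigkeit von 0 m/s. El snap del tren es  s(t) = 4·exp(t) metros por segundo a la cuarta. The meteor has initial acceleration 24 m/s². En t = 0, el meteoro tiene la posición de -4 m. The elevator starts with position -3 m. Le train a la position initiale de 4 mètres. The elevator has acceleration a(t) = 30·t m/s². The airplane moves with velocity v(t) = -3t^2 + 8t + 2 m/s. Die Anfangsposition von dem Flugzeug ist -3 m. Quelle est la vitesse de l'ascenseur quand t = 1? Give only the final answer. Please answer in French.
À t = 1, v = 15.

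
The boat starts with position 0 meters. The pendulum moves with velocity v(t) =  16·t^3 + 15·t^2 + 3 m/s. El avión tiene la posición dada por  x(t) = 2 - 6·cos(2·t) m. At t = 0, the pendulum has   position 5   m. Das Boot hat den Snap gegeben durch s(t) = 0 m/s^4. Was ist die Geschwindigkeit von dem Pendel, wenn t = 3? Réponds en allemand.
Aus der Gleichung für die Geschwindigkeit v(t) = 16·t^3 + 15·t^2 + 3, setzen wir t = 3 ein und erhalten v = 570.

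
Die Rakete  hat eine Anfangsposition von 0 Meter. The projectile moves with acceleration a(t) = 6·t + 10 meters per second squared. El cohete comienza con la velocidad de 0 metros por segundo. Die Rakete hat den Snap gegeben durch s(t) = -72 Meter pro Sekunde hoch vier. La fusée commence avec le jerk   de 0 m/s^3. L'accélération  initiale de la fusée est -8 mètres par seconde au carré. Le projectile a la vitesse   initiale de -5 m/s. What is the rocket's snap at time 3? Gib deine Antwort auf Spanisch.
Usando s(t) = -72 y sustituyendo t = 3, encontramos s = -72.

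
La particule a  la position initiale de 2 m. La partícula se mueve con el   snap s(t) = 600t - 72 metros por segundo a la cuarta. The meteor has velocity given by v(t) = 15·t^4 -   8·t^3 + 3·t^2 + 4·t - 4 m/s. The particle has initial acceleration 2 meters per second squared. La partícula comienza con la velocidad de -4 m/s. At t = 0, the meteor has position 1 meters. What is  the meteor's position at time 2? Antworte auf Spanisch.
Debemos encontrar la antiderivada de nuestra ecuación de la velocidad v(t) = 15·t^4 - 8·t^3 + 3·t^2 + 4·t - 4 1 vez. Tomando ∫v(t)dt y aplicando x(0) = 1, encontramos x(t) = 3·t^5 - 2·t^4 + t^3 + 2·t^2 - 4·t + 1. Usando x(t) = 3·t^5 - 2·t^4 + t^3 + 2·t^2 - 4·t + 1 y sustituyendo t = 2, encontramos x = 73.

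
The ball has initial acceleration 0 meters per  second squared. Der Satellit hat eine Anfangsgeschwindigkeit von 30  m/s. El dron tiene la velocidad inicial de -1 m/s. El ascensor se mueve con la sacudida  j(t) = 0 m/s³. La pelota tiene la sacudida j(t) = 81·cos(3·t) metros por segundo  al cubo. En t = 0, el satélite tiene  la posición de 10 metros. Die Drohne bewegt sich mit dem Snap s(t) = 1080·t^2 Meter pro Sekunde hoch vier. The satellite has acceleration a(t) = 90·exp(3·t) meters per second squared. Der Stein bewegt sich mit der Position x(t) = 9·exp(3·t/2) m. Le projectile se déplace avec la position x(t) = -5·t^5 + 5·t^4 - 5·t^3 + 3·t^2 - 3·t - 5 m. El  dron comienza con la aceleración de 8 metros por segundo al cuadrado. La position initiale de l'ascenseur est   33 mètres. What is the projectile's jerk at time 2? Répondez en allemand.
Wir müssen unsere Gleichung für die Position x(t) = -5·t^5 + 5·t^4 - 5·t^3 + 3·t^2 - 3·t - 5 3-mal ableiten. Mit d/dt von x(t) finden wir v(t) = -25·t^4 + 20·t^3 - 15·t^2 + 6·t - 3. Die Ableitung von der Geschwindigkeit ergibt die Beschleunigung: a(t) = -100·t^3 + 60·t^2 - 30·t + 6. Mit d/dt von a(t) finden wir j(t) = -300·t^2 + 120·t - 30. Mit j(t) = -300·t^2 + 120·t - 30 und Einsetzen von t = 2, finden wir j = -990.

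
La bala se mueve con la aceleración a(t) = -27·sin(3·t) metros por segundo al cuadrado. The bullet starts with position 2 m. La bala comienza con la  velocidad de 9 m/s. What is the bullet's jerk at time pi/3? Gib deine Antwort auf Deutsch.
Ausgehend von der Beschleunigung a(t) = -27·sin(3·t), nehmen wir 1 Ableitung. Die Ableitung von der Beschleunigung ergibt den Ruck: j(t) = -81·cos(3·t). Aus der Gleichung für den Ruck j(t) = -81·cos(3·t), setzen wir t = pi/3 ein und erhalten j = 81.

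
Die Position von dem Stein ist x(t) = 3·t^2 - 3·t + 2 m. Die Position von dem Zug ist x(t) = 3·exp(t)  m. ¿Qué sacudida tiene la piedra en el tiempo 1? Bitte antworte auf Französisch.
En partant de la position x(t) = 3·t^2 - 3·t + 2, nous prenons 3 dérivées. La dérivée de la position donne la vitesse: v(t) = 6·t - 3. En dérivant la vitesse, nous obtenons l'accélération: a(t) = 6. En dérivant l'accélération, nous obtenons le jerk: j(t) = 0. En utilisant j(t) = 0 et en substituant t = 1, nous trouvons j = 0.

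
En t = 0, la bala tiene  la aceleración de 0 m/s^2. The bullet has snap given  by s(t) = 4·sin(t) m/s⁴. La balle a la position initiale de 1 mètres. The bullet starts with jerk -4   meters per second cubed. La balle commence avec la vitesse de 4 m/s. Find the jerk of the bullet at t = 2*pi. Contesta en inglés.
We need to integrate our snap equation s(t) = 4·sin(t) 1 time. Finding the antiderivative of s(t) and using j(0) = -4: j(t) = -4·cos(t). We have jerk j(t) = -4·cos(t). Substituting t = 2*pi: j(2*pi) = -4.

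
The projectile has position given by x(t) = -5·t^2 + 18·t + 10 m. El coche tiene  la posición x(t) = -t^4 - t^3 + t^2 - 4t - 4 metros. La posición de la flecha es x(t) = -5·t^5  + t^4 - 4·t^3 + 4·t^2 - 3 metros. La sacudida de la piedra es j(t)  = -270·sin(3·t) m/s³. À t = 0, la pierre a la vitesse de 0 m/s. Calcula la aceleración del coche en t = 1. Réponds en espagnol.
Debemos derivar nuestra ecuación de la posición x(t) = -t^4 - t^3 + t^2 - 4·t - 4 2 veces. Tomando d/dt de x(t), encontramos v(t) = -4·t^3 - 3·t^2 + 2·t - 4. La derivada de la velocidad da la aceleración: a(t) = -12·t^2 - 6·t + 2. Usando a(t) = -12·t^2 - 6·t + 2 y sustituyendo t = 1, encontramos a = -16.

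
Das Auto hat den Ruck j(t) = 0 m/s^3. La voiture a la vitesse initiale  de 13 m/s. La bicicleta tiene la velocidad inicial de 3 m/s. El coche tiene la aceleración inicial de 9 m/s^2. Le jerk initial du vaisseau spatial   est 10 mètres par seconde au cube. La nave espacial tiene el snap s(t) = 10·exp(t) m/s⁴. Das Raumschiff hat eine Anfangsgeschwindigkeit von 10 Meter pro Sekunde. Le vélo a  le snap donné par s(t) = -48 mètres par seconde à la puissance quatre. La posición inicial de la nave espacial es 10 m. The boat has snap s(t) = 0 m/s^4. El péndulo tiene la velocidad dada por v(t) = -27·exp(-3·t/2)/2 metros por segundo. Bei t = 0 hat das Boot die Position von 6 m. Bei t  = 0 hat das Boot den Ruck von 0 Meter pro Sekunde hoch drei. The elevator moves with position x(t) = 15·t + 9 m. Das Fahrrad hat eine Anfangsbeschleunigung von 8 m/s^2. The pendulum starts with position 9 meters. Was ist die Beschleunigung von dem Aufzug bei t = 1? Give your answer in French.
Pour résoudre ceci, nous devons prendre 2 dérivées de notre équation de la position x(t) = 15·t + 9. En prenant d/dt de x(t), nous trouvons v(t) = 15. En dérivant la vitesse, nous obtenons l'accélération: a(t) = 0. En utilisant a(t) = 0 et en substituant t = 1, nous trouvons a = 0.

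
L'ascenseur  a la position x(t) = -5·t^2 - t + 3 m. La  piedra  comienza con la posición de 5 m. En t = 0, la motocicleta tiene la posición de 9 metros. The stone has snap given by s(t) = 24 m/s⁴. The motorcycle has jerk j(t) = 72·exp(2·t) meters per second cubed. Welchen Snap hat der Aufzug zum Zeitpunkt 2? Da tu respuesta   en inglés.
We must differentiate our position equation x(t) = -5·t^2 - t + 3 4 times. Taking d/dt of x(t), we find v(t) = -10·t - 1. The derivative of velocity gives acceleration: a(t) = -10. Taking d/dt of a(t), we find j(t) = 0. Taking d/dt of j(t), we find s(t) = 0. From the given snap equation s(t) = 0, we substitute t = 2 to get s = 0.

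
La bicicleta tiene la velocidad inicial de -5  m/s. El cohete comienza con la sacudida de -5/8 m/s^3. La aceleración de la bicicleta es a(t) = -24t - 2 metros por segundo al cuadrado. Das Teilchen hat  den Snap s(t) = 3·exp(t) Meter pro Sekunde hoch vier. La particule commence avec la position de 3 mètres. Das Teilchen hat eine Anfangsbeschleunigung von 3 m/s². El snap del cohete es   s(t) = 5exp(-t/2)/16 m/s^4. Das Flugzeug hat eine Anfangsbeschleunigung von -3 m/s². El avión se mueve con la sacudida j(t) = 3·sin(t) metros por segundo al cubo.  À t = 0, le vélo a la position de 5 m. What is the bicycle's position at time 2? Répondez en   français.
Pour résoudre ceci, nous devons prendre 2 intégrales de notre équation de l'accélération a(t) = -24·t - 2. L'intégrale de l'accélération est la vitesse. En utilisant v(0) = -5, nous obtenons v(t) = -12·t^2 - 2·t - 5. En prenant ∫v(t)dt et en appliquant x(0) = 5, nous trouvons x(t) = -4·t^3 - t^2 - 5·t + 5. En utilisant x(t) = -4·t^3 - t^2 - 5·t + 5 et en substituant t = 2, nous trouvons x = -41.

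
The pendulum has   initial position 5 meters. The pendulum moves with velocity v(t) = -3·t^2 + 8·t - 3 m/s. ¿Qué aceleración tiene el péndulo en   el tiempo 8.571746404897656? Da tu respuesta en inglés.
We must differentiate our velocity equation v(t) = -3·t^2 + 8·t - 3 1 time. The derivative of velocity gives acceleration: a(t) = 8 - 6·t. We have acceleration a(t) = 8 - 6·t. Substituting t = 8.571746404897656: a(8.571746404897656) = -43.4304784293859.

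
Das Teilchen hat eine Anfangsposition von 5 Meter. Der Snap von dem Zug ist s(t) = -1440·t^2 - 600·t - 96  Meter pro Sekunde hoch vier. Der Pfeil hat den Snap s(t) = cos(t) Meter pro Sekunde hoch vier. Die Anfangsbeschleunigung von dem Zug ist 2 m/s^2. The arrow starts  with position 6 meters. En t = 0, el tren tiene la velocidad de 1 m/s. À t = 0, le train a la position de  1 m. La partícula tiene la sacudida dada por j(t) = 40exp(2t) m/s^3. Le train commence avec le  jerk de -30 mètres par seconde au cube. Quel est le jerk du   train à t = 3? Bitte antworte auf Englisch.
To find the answer, we compute 1 integral of s(t) = -1440·t^2 - 600·t - 96. The integral of snap, with j(0) = -30, gives jerk: j(t) = -480·t^3 - 300·t^2 - 96·t - 30. Using j(t) = -480·t^3 - 300·t^2 - 96·t - 30 and substituting t = 3, we find j = -15978.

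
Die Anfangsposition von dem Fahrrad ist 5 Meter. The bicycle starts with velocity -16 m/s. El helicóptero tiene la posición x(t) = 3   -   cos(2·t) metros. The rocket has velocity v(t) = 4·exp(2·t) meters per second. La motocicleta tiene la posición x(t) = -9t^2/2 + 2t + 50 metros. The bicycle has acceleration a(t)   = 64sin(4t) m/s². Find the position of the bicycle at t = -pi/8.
We must find the antiderivative of our acceleration equation a(t) = 64·sin(4·t) 2 times. The antiderivative of acceleration is velocity. Using v(0) = -16, we get v(t) = -16·cos(4·t). Finding the antiderivative of v(t) and using x(0) = 5: x(t) = 5 - 4·sin(4·t). We have position x(t) = 5 - 4·sin(4·t). Substituting t = -pi/8: x(-pi/8) = 9.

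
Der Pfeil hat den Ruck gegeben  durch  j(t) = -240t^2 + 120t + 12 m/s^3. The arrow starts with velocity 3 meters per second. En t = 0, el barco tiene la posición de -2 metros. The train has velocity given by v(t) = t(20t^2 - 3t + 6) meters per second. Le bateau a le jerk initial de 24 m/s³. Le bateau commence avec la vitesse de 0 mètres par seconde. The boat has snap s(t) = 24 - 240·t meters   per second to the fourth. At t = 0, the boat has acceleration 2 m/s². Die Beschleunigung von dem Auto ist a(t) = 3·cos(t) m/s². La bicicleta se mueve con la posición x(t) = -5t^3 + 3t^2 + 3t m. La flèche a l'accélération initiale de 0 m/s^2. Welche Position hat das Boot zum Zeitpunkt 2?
Ausgehend von dem Snap s(t) = 24 - 240·t, nehmen wir 4 Integrale. Durch Integration von dem Snap und Verwendung der Anfangsbedingung j(0) = 24, erhalten wir j(t) = -120·t^2 + 24·t + 24. Durch Integration von dem Ruck und Verwendung der Anfangsbedingung a(0) = 2, erhalten wir a(t) = -40·t^3 + 12·t^2 + 24·t + 2. Mit ∫a(t)dt und Anwendung von v(0) = 0, finden wir v(t) = 2·t·(-5·t^3 + 2·t^2 + 6·t + 1). Die Stammfunktion von der Geschwindigkeit ist die Position. Mit x(0) = -2 erhalten wir x(t) = -2·t^5 + t^4 + 4·t^3 + t^2 - 2. Wir haben die Position x(t) = -2·t^5 + t^4 + 4·t^3 + t^2 - 2. Durch Einsetzen von t = 2: x(2) = -14.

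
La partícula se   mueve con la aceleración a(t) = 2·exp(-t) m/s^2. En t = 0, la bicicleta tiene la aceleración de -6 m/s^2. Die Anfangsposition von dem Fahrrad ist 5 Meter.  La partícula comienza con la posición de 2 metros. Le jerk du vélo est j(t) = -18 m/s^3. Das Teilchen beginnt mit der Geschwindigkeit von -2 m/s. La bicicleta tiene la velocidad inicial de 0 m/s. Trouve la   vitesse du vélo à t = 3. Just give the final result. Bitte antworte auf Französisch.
v(3) = -99.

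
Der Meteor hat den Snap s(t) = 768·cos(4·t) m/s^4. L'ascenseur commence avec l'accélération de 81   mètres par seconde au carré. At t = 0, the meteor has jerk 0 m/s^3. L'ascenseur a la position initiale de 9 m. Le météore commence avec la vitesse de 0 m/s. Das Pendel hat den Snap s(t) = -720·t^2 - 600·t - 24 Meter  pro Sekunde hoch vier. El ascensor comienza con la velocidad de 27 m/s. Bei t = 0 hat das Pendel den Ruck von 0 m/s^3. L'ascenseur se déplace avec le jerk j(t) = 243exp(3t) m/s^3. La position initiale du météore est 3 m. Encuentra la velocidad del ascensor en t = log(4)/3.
Para resolver esto, necesitamos tomar 2 integrales de nuestra ecuación de la sacudida j(t) = 243·exp(3·t). Tomando ∫j(t)dt y aplicando a(0) = 81, encontramos a(t) = 81·exp(3·t). La antiderivada de la aceleración, con v(0) = 27, da la velocidad: v(t) = 27·exp(3·t). Tenemos la velocidad v(t) = 27·exp(3·t). Sustituyendo t = log(4)/3: v(log(4)/3) = 108.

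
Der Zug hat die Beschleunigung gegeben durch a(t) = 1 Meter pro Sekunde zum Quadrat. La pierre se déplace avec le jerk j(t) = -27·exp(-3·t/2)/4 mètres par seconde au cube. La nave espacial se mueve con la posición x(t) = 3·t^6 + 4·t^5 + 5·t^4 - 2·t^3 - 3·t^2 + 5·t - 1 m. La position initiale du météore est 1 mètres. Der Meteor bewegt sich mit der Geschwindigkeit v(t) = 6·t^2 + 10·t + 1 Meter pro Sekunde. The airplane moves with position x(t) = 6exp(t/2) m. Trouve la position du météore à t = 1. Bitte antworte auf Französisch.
Pour résoudre ceci, nous devons prendre 1 intégrale de notre équation de la vitesse v(t) = 6·t^2 + 10·t + 1. La primitive de la vitesse est la position. En utilisant x(0) = 1, nous obtenons x(t) = 2·t^3 + 5·t^2 + t + 1. En utilisant x(t) = 2·t^3 + 5·t^2 + t + 1 et en substituant t = 1, nous trouvons x = 9.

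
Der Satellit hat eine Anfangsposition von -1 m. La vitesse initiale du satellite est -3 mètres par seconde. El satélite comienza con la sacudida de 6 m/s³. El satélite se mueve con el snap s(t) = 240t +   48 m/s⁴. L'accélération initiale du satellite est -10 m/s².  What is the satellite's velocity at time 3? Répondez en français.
Nous devons trouver l'intégrale de notre équation du snap s(t) = 240·t + 48 3 fois. En prenant ∫s(t)dt et en appliquant j(0) = 6, nous trouvons j(t) = 120·t^2 + 48·t + 6. En prenant ∫j(t)dt et en appliquant a(0) = -10, nous trouvons a(t) = 40·t^3 + 24·t^2 + 6·t - 10. La primitive de l'accélération est la vitesse. En utilisant v(0) = -3, nous obtenons v(t) = 10·t^4 + 8·t^3 + 3·t^2 - 10·t - 3. En utilisant v(t) = 10·t^4 + 8·t^3 + 3·t^2 - 10·t - 3 et en substituant t = 3, nous trouvons v = 1020.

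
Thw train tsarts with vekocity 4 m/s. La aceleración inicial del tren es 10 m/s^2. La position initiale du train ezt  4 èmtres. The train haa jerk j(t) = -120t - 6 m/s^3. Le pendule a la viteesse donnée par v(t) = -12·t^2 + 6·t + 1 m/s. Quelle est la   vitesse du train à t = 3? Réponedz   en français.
Nous devons trouver la primitive de notre équation du jerk j(t) = -120·t - 6 2 fois. L'intégrale du jerk, avec a(0) = 10, donne l'accélération: a(t) = -60·t^2 - 6·t + 10. La primitive de l'accélération, avec v(0) = 4, donne la vitesse: v(t) = -20·t^3 - 3·t^2 + 10·t + 4. En utilisant v(t) = -20·t^3 - 3·t^2 + 10·t + 4 et en substituant t = 3, nous trouvons v = -533.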